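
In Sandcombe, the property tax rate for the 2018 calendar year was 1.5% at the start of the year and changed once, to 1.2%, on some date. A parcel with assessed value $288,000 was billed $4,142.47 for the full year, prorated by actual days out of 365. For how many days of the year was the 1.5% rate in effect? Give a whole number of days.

290 days

Let d = days at the first rate; then 365 − d days at the second rate.
$288,000 × [1.5%·d + 1.2%·(365−d)] / 365 = $4,142.47
Solving gives d = 290, so the new rate took effect on 18 Oct 2018.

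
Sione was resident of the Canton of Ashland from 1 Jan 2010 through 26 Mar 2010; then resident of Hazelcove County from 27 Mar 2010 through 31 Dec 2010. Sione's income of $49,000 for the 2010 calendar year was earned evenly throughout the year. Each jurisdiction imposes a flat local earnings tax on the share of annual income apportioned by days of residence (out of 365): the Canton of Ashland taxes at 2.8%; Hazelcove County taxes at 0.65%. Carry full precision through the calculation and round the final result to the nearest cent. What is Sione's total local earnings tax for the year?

$563.84

The Canton of Ashland, 1 Jan – 26 Mar 2010: 85 days → $49,000 × 2.8% × 85/365 = $319.5068
Hazelcove County, 27 Mar – 31 Dec 2010: 280 days → $49,000 × 0.65% × 280/365 = $244.3288
Total = $563.8356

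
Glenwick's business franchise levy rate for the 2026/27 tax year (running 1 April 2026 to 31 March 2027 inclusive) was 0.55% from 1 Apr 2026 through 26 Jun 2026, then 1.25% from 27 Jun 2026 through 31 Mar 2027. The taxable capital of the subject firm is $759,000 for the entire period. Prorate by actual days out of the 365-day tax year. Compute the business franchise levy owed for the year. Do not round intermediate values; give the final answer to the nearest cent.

$8,221.11

1 Apr – 26 Jun 2026: 87 days at 0.55% → $759,000 × 0.55% × 87/365 = $995.0178
27 Jun 2026 – 31 Mar 2027: 278 days at 1.25% → $759,000 × 1.25% × 278/365 = $7,226.0959
Total = $8,221.1137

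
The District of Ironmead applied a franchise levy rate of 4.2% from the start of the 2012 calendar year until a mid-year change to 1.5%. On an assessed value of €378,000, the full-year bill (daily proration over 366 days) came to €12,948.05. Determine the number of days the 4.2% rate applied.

261 days

Let d = days at the first rate; then 366 − d days at the second rate.
€378,000 × [4.2%·d + 1.5%·(366−d)] / 366 = €12,948.05
Solving gives d = 261, so the new rate took effect on September 18, 2012.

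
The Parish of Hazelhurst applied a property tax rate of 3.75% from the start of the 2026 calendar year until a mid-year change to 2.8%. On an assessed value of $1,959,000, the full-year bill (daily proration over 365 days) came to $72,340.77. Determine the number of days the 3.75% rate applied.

Let d = days at the first rate; then 365 − d days at the second rate.
$1,959,000 × [3.75%·d + 2.8%·(365−d)] / 365 = $72,340.77
Solving gives d = 343, so the new rate took effect on December 10, 2026.

343 days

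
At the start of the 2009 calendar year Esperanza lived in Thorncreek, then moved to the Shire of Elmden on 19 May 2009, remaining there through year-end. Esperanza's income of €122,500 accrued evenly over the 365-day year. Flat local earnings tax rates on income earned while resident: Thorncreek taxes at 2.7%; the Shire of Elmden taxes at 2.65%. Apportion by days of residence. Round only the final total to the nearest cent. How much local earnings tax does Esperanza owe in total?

€3,269.41

Thorncreek, 1 January – 18 May 2009: 138 days → €122,500 × 2.7% × 138/365 = €1,250.5068
The Shire of Elmden, 19 May – 31 December 2009: 227 days → €122,500 × 2.65% × 227/365 = €2,018.9007
Total = €3,269.4075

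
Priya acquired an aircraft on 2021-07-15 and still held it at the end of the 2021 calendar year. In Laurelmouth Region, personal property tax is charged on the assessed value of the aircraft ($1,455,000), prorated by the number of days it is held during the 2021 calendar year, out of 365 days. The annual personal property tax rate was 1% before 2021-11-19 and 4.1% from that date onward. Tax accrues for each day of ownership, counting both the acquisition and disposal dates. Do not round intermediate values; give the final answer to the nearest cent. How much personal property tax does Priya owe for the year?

$12,090.45

2021-07-15 to 2021-11-18: 127 days at 1% → $1,455,000 × 1% × 127/365 = $5,062.6027
2021-11-19 to 2021-12-31: 43 days at 4.1% → $1,455,000 × 4.1% × 43/365 = $7,027.8493
Total = $12,090.4521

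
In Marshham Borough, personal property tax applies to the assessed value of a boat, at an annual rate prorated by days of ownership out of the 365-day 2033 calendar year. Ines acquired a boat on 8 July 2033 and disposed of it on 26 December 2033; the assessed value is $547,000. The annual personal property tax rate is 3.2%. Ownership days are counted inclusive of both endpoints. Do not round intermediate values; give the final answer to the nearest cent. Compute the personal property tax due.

$8,248.46

Days held (8 July – 26 December 2033): 172 out of 365
Tax = $547,000 × 3.2% × 172/365 = $8,248.4603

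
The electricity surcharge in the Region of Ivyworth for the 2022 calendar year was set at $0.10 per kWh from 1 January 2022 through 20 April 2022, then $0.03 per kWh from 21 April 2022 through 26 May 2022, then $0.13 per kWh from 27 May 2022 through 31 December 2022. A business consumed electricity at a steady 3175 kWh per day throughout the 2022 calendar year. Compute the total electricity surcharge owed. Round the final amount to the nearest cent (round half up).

$128,746.25

1 January – 20 April 2022: 110 days × 3175 kWh/day = 349,250 kWh at $0.10/kWh → $34,925.00
21 April – 26 May 2022: 36 days × 3175 kWh/day = 114,300 kWh at $0.03/kWh → $3,429.00
27 May – 31 December 2022: 219 days × 3175 kWh/day = 695,325 kWh at $0.13/kWh → $90,392.25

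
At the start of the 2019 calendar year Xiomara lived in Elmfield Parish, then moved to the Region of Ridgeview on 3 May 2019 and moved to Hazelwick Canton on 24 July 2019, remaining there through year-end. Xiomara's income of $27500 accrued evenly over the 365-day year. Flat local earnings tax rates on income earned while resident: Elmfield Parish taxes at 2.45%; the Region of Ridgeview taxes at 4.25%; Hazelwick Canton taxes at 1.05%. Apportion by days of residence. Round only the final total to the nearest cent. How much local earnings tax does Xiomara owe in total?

$615.13

Elmfield Parish, 1 January – 2 May 2019: 122 days → $27500 × 2.45% × 122/365 = $225.1986
The Region of Ridgeview, 3 May – 23 July 2019: 82 days → $27500 × 4.25% × 82/365 = $262.5685
Hazelwick Canton, 24 July – 31 December 2019: 161 days → $27500 × 1.05% × 161/365 = $127.3664
Total = $615.1336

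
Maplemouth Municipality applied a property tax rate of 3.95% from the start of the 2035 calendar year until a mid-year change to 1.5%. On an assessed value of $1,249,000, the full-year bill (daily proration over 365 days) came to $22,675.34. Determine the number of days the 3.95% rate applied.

Let d = days at the first rate; then 365 − d days at the second rate.
$1,249,000 × [3.95%·d + 1.5%·(365−d)] / 365 = $22,675.34
Solving gives d = 47, so the new rate took effect on February 17, 2035.

47 days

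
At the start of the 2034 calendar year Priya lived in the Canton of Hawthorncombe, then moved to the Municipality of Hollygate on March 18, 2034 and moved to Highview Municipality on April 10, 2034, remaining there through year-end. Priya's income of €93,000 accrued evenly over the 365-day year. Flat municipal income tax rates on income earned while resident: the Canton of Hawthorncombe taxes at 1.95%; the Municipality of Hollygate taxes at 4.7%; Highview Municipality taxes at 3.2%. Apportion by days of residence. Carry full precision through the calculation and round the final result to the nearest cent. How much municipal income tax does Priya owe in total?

€2,821.85

The Canton of Hawthorncombe, January 1 – March 17, 2034: 76 days → €93,000 × 1.95% × 76/365 = €377.6055
The Municipality of Hollygate, March 18 – April 9, 2034: 23 days → €93,000 × 4.7% × 23/365 = €275.4329
Highview Municipality, April 10 – December 31, 2034: 266 days → €93,000 × 3.2% × 266/365 = €2,168.8110
Total = €2,821.8493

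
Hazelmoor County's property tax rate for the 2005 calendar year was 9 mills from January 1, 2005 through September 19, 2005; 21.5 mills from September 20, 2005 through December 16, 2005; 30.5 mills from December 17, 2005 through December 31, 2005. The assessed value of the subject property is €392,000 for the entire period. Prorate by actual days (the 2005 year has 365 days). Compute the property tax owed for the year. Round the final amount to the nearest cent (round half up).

€5,055.73

January 1 – September 19, 2005: 262 days at 9 mills → €392,000 × 0.9% × 262/365 = €2,532.4274
September 20 – December 16, 2005: 88 days at 21.5 mills → €392,000 × 2.15% × 88/365 = €2,031.9562
December 17 – December 31, 2005: 15 days at 30.5 mills → €392,000 × 3.05% × 15/365 = €491.3425
Total = €5,055.7260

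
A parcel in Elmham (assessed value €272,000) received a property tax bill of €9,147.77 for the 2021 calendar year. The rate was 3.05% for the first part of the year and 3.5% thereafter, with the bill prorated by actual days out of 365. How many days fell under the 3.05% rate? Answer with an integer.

Let d = days at the first rate; then 365 − d days at the second rate.
€272,000 × [3.05%·d + 3.5%·(365−d)] / 365 = €9,147.77
Solving gives d = 111, so the new rate took effect on 22 April 2021.

111 days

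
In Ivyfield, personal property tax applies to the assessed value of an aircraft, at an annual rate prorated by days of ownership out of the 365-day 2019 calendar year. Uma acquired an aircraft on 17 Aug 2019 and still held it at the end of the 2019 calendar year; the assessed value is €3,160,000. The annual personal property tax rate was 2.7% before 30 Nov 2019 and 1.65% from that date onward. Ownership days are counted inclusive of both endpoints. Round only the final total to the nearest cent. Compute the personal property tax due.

17 Aug – 29 Nov 2019: 105 days at 2.7% → €3,160,000 × 2.7% × 105/365 = €24,544.1096
30 Nov – 31 Dec 2019: 32 days at 1.65% → €3,160,000 × 1.65% × 32/365 = €4,571.1781
Total = €29,115.2877

€29,115.29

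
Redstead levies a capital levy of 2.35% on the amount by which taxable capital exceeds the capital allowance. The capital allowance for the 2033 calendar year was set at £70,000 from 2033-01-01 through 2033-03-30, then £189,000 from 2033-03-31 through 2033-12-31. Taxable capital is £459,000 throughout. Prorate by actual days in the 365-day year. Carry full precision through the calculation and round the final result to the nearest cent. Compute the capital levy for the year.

2033-01-01 to 2033-03-30: 89 days, exemption £70,000 → (£459,000 − £70,000) × 2.35% × 89/365 = £2,229.0233
2033-03-31 to 2033-12-31: 276 days, exemption £189,000 → (£459,000 − £189,000) × 2.35% × 276/365 = £4,797.8630
Total = £7,026.8863

£7,026.89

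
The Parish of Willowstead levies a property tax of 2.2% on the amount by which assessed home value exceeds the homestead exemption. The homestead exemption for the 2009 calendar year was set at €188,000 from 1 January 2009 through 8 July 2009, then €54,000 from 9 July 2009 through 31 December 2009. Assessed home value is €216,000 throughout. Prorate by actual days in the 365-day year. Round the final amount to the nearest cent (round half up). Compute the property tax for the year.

1 January – 8 July 2009: 189 days, exemption €188,000 → (€216,000 − €188,000) × 2.2% × 189/365 = €318.9699
9 July – 31 December 2009: 176 days, exemption €54,000 → (€216,000 − €54,000) × 2.2% × 176/365 = €1,718.5315
Total = €2,037.5014

€2,037.50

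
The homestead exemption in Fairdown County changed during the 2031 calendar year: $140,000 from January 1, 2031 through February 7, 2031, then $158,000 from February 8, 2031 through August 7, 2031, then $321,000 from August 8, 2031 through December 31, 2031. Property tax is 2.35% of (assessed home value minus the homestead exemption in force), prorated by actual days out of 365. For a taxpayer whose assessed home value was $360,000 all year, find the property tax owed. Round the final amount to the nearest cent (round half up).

$3,258.84

January 1 – February 7, 2031: 38 days, exemption $140,000 → ($360,000 − $140,000) × 2.35% × 38/365 = $538.2466
February 8 – August 7, 2031: 181 days, exemption $158,000 → ($360,000 − $158,000) × 2.35% × 181/365 = $2,353.9918
August 8 – December 31, 2031: 146 days, exemption $321,000 → ($360,000 − $321,000) × 2.35% × 146/365 = $366.6000
Total = $3,258.8384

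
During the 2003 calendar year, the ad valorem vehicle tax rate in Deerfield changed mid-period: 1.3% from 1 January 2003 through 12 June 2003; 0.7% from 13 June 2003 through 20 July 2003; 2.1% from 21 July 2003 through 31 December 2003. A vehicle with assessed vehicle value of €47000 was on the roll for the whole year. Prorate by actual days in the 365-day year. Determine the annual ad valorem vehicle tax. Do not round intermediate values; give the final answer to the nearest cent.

1 January – 12 June 2003: 163 days at 1.3% → €47000 × 1.3% × 163/365 = €272.8575
13 June – 20 July 2003: 38 days at 0.7% → €47000 × 0.7% × 38/365 = €34.2521
21 July – 31 December 2003: 164 days at 2.1% → €47000 × 2.1% × 164/365 = €443.4740
Total = €750.5836

€750.58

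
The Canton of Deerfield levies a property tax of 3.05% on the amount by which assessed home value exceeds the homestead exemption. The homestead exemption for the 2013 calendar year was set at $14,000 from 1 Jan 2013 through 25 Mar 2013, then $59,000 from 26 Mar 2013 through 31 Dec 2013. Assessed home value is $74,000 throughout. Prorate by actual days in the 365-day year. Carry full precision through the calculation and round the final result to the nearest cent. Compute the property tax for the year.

1 Jan – 25 Mar 2013: 84 days, exemption $14,000 → ($74,000 − $14,000) × 3.05% × 84/365 = $421.1507
26 Mar – 31 Dec 2013: 281 days, exemption $59,000 → ($74,000 − $59,000) × 3.05% × 281/365 = $352.2123
Total = $773.3630

$773.36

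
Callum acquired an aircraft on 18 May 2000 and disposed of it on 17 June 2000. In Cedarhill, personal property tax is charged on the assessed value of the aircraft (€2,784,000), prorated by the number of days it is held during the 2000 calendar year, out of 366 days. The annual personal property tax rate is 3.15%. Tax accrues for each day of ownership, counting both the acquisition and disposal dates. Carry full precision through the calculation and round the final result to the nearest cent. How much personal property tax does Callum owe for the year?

Days held (18 May – 17 June 2000): 31 out of 366
Tax = €2,784,000 × 3.15% × 31/366 = €7,427.8033

€7,427.80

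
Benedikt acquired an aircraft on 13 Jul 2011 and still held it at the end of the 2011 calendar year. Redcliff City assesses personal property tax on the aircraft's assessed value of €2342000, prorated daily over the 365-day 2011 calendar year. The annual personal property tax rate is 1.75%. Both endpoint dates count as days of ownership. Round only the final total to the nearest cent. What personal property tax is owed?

Days held (13 Jul – 31 Dec 2011): 172 out of 365
Tax = €2342000 × 1.75% × 172/365 = €19313.4795

€19313.48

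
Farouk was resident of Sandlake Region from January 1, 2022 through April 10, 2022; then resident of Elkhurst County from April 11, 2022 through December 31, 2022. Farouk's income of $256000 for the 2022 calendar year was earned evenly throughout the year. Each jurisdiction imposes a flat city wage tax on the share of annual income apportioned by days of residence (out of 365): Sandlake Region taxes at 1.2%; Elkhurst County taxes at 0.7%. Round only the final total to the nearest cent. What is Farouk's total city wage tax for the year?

Sandlake Region, January 1 – April 10, 2022: 100 days → $256000 × 1.2% × 100/365 = $841.6438
Elkhurst County, April 11 – December 31, 2022: 265 days → $256000 × 0.7% × 265/365 = $1301.0411
Total = $2142.6849

$2142.68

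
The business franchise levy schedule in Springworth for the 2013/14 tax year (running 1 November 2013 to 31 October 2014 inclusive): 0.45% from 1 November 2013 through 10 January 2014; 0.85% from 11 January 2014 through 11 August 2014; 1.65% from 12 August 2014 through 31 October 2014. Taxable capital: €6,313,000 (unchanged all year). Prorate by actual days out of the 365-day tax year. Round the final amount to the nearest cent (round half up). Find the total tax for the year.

1 November 2013 – 10 January 2014: 71 days at 0.45% → €6,313,000 × 0.45% × 71/365 = €5,526.0370
11 January – 11 August 2014: 213 days at 0.85% → €6,313,000 × 0.85% × 213/365 = €31,314.2096
12 August – 31 October 2014: 81 days at 1.65% → €6,313,000 × 1.65% × 81/365 = €23,115.9575
Total = €59,956.2041

€59,956.20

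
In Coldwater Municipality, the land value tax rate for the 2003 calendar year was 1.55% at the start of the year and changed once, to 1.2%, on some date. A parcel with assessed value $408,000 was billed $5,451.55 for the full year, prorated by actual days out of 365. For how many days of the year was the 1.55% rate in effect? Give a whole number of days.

142 days

Let d = days at the first rate; then 365 − d days at the second rate.
$408,000 × [1.55%·d + 1.2%·(365−d)] / 365 = $5,451.55
Solving gives d = 142, so the new rate took effect on 23 May 2003.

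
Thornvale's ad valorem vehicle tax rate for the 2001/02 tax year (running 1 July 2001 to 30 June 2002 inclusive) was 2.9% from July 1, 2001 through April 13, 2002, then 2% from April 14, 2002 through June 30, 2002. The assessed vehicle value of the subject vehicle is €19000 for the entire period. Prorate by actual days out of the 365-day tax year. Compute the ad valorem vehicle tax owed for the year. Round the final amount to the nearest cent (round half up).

July 1, 2001 – April 13, 2002: 287 days at 2.9% → €19000 × 2.9% × 287/365 = €433.2521
April 14 – June 30, 2002: 78 days at 2% → €19000 × 2% × 78/365 = €81.2055
Total = €514.4575

€514.46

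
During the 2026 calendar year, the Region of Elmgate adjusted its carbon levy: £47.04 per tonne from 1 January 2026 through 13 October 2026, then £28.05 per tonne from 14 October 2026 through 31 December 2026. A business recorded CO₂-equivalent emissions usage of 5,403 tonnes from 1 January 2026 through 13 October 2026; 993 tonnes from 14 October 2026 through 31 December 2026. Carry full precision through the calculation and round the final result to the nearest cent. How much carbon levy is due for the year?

1 January – 13 October 2026: 5,403 tonnes at £47.04/tonne → £254,157.12
14 October – 31 December 2026: 993 tonnes at £28.05/tonne → £27,853.65

£282,010.77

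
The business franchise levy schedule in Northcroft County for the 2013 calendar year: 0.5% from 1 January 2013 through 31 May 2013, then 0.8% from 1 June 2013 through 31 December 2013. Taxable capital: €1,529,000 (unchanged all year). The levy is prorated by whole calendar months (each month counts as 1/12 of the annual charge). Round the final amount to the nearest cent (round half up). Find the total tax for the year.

€10,320.75

1 January – 31 May 2013: 5 months at 0.5% → €1,529,000 × 0.5% × 5/12 = €3,185.4167
1 June – 31 December 2013: 7 months at 0.8% → €1,529,000 × 0.8% × 7/12 = €7,135.3333
Total = €10,320.7500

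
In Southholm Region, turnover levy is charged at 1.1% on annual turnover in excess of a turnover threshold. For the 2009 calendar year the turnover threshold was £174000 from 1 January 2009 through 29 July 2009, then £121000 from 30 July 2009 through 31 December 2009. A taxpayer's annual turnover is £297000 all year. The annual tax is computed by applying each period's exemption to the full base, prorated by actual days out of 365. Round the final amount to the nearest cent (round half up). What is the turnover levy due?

1 January – 29 July 2009: 210 days, exemption £174000 → (£297000 − £174000) × 1.1% × 210/365 = £778.4384
30 July – 31 December 2009: 155 days, exemption £121000 → (£297000 − £121000) × 1.1% × 155/365 = £822.1370
Total = £1600.5753

£1600.58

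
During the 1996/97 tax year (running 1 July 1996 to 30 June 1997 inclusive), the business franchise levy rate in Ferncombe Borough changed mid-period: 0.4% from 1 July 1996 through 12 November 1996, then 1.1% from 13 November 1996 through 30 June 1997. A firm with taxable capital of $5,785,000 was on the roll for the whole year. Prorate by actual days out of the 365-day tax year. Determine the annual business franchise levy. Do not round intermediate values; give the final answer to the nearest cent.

1 July – 12 November 1996: 135 days at 0.4% → $5,785,000 × 0.4% × 135/365 = $8,558.6301
13 November 1996 – 30 June 1997: 230 days at 1.1% → $5,785,000 × 1.1% × 230/365 = $40,098.7671
Total = $48,657.3973

$48,657.40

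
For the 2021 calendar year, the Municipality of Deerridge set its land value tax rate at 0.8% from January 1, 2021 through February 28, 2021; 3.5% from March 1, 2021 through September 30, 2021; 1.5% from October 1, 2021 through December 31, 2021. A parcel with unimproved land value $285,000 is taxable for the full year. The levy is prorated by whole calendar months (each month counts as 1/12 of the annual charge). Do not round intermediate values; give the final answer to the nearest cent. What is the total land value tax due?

$7,267.50

January 1 – February 28, 2021: 2 months at 0.8% → $285,000 × 0.8% × 2/12 = $380.0000
March 1 – September 30, 2021: 7 months at 3.5% → $285,000 × 3.5% × 7/12 = $5,818.7500
October 1 – December 31, 2021: 3 months at 1.5% → $285,000 × 1.5% × 3/12 = $1,068.7500
Total = $7,267.5000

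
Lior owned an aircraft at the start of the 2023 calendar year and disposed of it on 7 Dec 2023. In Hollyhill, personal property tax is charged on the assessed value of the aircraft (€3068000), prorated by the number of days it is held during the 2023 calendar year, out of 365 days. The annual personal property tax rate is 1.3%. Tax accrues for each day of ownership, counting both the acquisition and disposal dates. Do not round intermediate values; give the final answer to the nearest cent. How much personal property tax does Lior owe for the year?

Days held (1 Jan – 7 Dec 2023): 341 out of 365
Tax = €3068000 × 1.3% × 341/365 = €37261.4904

€37261.49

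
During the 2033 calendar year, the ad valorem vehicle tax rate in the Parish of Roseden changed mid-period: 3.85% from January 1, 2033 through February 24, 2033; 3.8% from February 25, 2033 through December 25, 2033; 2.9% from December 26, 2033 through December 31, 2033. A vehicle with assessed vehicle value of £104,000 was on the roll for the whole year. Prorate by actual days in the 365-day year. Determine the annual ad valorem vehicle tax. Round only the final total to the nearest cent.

January 1 – February 24, 2033: 55 days at 3.85% → £104,000 × 3.85% × 55/365 = £603.3425
February 25 – December 25, 2033: 304 days at 3.8% → £104,000 × 3.8% × 304/365 = £3,291.5288
December 26 – December 31, 2033: 6 days at 2.9% → £104,000 × 2.9% × 6/365 = £49.5781
Total = £3,944.4493

£3,944.45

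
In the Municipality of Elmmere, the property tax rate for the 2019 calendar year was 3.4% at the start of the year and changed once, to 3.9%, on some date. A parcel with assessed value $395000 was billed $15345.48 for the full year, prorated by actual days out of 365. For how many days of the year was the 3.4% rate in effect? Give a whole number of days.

Let d = days at the first rate; then 365 − d days at the second rate.
$395000 × [3.4%·d + 3.9%·(365−d)] / 365 = $15345.48
Solving gives d = 11, so the new rate took effect on 12 January 2019.

11 days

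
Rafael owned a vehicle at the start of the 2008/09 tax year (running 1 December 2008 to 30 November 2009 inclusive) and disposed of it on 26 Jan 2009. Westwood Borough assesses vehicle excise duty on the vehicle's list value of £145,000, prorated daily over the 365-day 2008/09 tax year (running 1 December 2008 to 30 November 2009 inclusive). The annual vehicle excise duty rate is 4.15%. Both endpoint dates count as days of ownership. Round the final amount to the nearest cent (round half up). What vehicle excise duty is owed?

Days held (1 Dec 2008 – 26 Jan 2009): 57 out of 365
Tax = £145,000 × 4.15% × 57/365 = £939.7192

£939.72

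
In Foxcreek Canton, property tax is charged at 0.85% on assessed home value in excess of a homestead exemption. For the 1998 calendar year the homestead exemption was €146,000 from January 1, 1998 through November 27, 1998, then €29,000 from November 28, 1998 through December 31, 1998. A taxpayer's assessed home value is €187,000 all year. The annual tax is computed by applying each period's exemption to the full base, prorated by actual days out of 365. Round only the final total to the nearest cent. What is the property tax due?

€441.14

January 1 – November 27, 1998: 331 days, exemption €146,000 → (€187,000 − €146,000) × 0.85% × 331/365 = €316.0370
November 28 – December 31, 1998: 34 days, exemption €29,000 → (€187,000 − €29,000) × 0.85% × 34/365 = €125.1014
Total = €441.1384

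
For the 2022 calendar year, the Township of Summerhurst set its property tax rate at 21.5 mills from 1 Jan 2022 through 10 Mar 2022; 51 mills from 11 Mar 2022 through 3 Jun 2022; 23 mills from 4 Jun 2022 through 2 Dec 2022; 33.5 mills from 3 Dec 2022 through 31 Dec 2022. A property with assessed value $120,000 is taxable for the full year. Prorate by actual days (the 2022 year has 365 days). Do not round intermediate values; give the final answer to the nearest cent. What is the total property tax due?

$3,608.55

1 Jan – 10 Mar 2022: 69 days at 21.5 mills → $120,000 × 2.15% × 69/365 = $487.7260
11 Mar – 3 Jun 2022: 85 days at 51 mills → $120,000 × 5.1% × 85/365 = $1,425.2055
4 Jun – 2 Dec 2022: 182 days at 23 mills → $120,000 × 2.3% × 182/365 = $1,376.2192
3 Dec – 31 Dec 2022: 29 days at 33.5 mills → $120,000 × 3.35% × 29/365 = $319.3973
Total = $3,608.5479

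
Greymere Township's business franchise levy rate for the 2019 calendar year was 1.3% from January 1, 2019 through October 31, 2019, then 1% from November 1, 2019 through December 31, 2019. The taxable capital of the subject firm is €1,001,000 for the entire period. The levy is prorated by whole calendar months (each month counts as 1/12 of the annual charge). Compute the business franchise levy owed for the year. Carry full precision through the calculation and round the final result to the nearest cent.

€12,512.50

January 1 – October 31, 2019: 10 months at 1.3% → €1,001,000 × 1.3% × 10/12 = €10,844.1667
November 1 – December 31, 2019: 2 months at 1% → €1,001,000 × 1% × 2/12 = €1,668.3333
Total = €12,512.5000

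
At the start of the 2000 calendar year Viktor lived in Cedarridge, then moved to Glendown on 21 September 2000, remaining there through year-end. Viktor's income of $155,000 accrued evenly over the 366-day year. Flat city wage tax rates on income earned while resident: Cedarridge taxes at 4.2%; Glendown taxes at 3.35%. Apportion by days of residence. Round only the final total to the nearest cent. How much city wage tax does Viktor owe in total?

$6,142.83

Cedarridge, 1 January – 20 September 2000: 264 days → $155,000 × 4.2% × 264/366 = $4,695.7377
Glendown, 21 September – 31 December 2000: 102 days → $155,000 × 3.35% × 102/366 = $1,447.0902
Total = $6,142.8279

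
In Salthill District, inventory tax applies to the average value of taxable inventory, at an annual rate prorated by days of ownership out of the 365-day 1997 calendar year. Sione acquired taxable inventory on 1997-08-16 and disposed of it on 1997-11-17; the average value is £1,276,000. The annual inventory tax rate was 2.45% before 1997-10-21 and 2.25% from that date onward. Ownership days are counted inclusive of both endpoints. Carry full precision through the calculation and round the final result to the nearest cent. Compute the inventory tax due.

1997-08-16 to 1997-10-20: 66 days at 2.45% → £1,276,000 × 2.45% × 66/365 = £5,652.8548
1997-10-21 to 1997-11-17: 28 days at 2.25% → £1,276,000 × 2.25% × 28/365 = £2,202.4110
Total = £7,855.2658

£7,855.27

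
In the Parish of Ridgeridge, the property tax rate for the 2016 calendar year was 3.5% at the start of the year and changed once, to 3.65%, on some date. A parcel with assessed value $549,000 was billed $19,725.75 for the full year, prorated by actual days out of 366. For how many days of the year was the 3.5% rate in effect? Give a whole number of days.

Let d = days at the first rate; then 366 − d days at the second rate.
$549,000 × [3.5%·d + 3.65%·(366−d)] / 366 = $19,725.75
Solving gives d = 139, so the new rate took effect on May 19, 2016.

139 days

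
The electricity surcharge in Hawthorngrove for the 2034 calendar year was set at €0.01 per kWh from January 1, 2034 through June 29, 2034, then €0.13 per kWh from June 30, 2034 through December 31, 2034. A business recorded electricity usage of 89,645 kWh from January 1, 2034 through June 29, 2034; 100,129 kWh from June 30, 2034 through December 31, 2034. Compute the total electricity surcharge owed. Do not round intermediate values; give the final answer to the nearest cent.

€13913.22

January 1 – June 29, 2034: 89,645 kWh at €0.01/kWh → €896.45
June 30 – December 31, 2034: 100,129 kWh at €0.13/kWh → €13016.77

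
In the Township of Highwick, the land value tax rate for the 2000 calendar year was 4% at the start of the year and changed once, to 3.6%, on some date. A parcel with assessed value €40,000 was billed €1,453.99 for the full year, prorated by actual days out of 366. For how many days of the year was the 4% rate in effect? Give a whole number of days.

Let d = days at the first rate; then 366 − d days at the second rate.
€40,000 × [4%·d + 3.6%·(366−d)] / 366 = €1,453.99
Solving gives d = 32, so the new rate took effect on February 2, 2000.

32 days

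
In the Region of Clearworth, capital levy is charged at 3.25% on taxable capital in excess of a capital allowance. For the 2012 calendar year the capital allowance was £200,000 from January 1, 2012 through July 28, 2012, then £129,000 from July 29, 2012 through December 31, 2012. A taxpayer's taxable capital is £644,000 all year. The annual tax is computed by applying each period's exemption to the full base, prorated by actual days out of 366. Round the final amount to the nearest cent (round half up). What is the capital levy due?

January 1 – July 28, 2012: 210 days, exemption £200,000 → (£644,000 − £200,000) × 3.25% × 210/366 = £8,279.5082
July 29 – December 31, 2012: 156 days, exemption £129,000 → (£644,000 − £129,000) × 3.25% × 156/366 = £7,134.0164
Total = £15,413.5246

£15,413.52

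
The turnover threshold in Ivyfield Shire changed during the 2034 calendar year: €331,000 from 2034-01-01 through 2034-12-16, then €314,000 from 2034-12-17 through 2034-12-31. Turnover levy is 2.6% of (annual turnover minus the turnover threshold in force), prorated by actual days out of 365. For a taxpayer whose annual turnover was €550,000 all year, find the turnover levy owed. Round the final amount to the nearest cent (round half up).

€5,712.16

2034-01-01 to 2034-12-16: 350 days, exemption €331,000 → (€550,000 − €331,000) × 2.6% × 350/365 = €5,460.0000
2034-12-17 to 2034-12-31: 15 days, exemption €314,000 → (€550,000 − €314,000) × 2.6% × 15/365 = €252.1644
Total = €5,712.1644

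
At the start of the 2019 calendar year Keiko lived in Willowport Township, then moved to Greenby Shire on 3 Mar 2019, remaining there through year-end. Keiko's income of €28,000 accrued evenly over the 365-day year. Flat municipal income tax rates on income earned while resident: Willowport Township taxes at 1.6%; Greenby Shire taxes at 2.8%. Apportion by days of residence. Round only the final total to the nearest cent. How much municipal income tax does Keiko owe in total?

Willowport Township, 1 Jan – 2 Mar 2019: 61 days → €28,000 × 1.6% × 61/365 = €74.8712
Greenby Shire, 3 Mar – 31 Dec 2019: 304 days → €28,000 × 2.8% × 304/365 = €652.9753
Total = €727.8466

€727.85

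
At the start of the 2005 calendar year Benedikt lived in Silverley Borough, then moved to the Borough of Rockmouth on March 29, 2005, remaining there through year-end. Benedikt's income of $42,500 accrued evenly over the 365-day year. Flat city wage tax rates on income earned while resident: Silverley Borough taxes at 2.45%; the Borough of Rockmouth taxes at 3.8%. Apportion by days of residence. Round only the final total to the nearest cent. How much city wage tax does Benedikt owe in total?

Silverley Borough, January 1 – March 28, 2005: 87 days → $42,500 × 2.45% × 87/365 = $248.1884
The Borough of Rockmouth, March 29 – December 31, 2005: 278 days → $42,500 × 3.8% × 278/365 = $1,230.0548
Total = $1,478.2432

$1,478.24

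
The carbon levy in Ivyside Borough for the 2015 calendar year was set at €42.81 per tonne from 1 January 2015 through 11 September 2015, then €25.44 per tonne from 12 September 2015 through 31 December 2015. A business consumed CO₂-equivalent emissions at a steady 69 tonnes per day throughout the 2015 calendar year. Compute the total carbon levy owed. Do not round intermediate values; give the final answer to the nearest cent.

€945,133.02

1 January – 11 September 2015: 254 days × 69 tonnes/day = 17,526 tonnes at €42.81/tonne → €750,288.06
12 September – 31 December 2015: 111 days × 69 tonnes/day = 7,659 tonnes at €25.44/tonne → €194,844.96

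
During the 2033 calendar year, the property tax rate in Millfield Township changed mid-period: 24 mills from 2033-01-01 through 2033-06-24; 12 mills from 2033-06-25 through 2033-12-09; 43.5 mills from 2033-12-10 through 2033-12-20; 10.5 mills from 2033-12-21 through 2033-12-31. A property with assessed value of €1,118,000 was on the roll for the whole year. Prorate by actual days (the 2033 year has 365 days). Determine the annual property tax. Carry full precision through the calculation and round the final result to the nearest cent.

€20,859.12

2033-01-01 to 2033-06-24: 175 days at 24 mills → €1,118,000 × 2.4% × 175/365 = €12,864.6575
2033-06-25 to 2033-12-09: 168 days at 12 mills → €1,118,000 × 1.2% × 168/365 = €6,175.0356
2033-12-10 to 2033-12-20: 11 days at 43.5 mills → €1,118,000 × 4.35% × 11/365 = €1,465.6521
2033-12-21 to 2033-12-31: 11 days at 10.5 mills → €1,118,000 × 1.05% × 11/365 = €353.7781
Total = €20,859.1233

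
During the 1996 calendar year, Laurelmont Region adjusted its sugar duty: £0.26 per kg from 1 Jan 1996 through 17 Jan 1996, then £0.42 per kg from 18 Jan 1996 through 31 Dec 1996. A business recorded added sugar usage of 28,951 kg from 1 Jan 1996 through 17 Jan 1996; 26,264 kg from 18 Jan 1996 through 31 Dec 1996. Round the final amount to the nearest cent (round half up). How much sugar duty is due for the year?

£18558.14

1 Jan – 17 Jan 1996: 28,951 kg at £0.26/kg → £7527.26
18 Jan – 31 Dec 1996: 26,264 kg at £0.42/kg → £11030.88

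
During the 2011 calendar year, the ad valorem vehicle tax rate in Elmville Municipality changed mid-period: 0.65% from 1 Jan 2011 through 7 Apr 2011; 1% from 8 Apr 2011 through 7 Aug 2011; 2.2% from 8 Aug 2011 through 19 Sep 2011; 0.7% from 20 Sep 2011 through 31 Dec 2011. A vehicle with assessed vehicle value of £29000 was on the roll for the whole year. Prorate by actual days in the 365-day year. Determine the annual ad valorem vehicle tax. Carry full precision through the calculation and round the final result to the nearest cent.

1 Jan – 7 Apr 2011: 97 days at 0.65% → £29000 × 0.65% × 97/365 = £50.0945
8 Apr – 7 Aug 2011: 122 days at 1% → £29000 × 1% × 122/365 = £96.9315
8 Aug – 19 Sep 2011: 43 days at 2.2% → £29000 × 2.2% × 43/365 = £75.1616
20 Sep – 31 Dec 2011: 103 days at 0.7% → £29000 × 0.7% × 103/365 = £57.2849
Total = £279.4726

£279.47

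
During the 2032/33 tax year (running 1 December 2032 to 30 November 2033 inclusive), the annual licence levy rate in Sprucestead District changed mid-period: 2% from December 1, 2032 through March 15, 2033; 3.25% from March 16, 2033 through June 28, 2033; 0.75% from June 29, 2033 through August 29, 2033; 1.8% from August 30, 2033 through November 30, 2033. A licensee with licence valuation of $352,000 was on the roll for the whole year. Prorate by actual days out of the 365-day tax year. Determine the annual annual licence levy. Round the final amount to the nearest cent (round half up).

December 1, 2032 – March 15, 2033: 105 days at 2% → $352,000 × 2% × 105/365 = $2,025.2055
March 16 – June 28, 2033: 105 days at 3.25% → $352,000 × 3.25% × 105/365 = $3,290.9589
June 29 – August 29, 2033: 62 days at 0.75% → $352,000 × 0.75% × 62/365 = $448.4384
August 30 – November 30, 2033: 93 days at 1.8% → $352,000 × 1.8% × 93/365 = $1,614.3781
Total = $7,378.9808

$7,378.98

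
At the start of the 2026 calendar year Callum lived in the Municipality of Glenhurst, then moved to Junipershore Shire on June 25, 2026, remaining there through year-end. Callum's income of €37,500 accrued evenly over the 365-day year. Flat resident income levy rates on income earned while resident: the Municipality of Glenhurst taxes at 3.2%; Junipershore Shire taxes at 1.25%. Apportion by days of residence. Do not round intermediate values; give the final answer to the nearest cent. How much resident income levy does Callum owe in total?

€819.35

The Municipality of Glenhurst, January 1 – June 24, 2026: 175 days → €37,500 × 3.2% × 175/365 = €575.3425
Junipershore Shire, June 25 – December 31, 2026: 190 days → €37,500 × 1.25% × 190/365 = €244.0068
Total = €819.3493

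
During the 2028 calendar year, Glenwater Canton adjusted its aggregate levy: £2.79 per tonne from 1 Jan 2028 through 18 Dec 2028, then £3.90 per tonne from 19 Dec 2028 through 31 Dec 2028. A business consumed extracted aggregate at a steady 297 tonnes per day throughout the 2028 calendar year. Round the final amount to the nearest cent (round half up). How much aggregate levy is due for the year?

£307,564.29

1 Jan – 18 Dec 2028: 353 days × 297 tonnes/day = 104,841 tonnes at £2.79/tonne → £292,506.39
19 Dec – 31 Dec 2028: 13 days × 297 tonnes/day = 3,861 tonnes at £3.90/tonne → £15,057.90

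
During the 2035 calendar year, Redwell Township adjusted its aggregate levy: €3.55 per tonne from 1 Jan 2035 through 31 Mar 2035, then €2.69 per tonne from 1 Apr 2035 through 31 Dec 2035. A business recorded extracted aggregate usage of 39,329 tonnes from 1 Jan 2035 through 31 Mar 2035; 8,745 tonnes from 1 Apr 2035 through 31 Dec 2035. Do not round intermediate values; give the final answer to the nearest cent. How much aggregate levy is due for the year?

1 Jan – 31 Mar 2035: 39,329 tonnes at €3.55/tonne → €139617.95
1 Apr – 31 Dec 2035: 8,745 tonnes at €2.69/tonne → €23524.05

€163142.00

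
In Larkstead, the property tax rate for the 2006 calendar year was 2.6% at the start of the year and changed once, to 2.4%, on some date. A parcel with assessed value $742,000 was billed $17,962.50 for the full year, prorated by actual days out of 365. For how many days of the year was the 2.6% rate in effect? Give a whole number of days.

Let d = days at the first rate; then 365 − d days at the second rate.
$742,000 × [2.6%·d + 2.4%·(365−d)] / 365 = $17,962.50
Solving gives d = 38, so the new rate took effect on February 8, 2006.

38 days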